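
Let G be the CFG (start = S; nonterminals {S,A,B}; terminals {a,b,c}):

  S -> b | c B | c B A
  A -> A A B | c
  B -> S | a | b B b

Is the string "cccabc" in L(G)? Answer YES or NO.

CNF form of G:
  S -> T1 B | T1 X5 | b
  A -> A X2 | c
  B -> T0 X3 | T1 B | T1 X4 | a | b
  T0 -> b
  T1 -> c
  X2 -> A B
  X3 -> B T0
  X4 -> B A
  X5 -> B A

CYK fill:
  T[0,0] 'c' = {A,T1}  orig:{A}
  T[1,1] 'c' = {A,T1}  orig:{A}
  T[2,2] 'c' = {A,T1}  orig:{A}
  T[3,3] 'a' = {B}
  T[4,4] 'b' = {B,S,T0}  orig:{B,S}
  T[5,5] 'c' = {A,T1}  orig:{A}
  T[0,1] 'cc' = ∅
  T[1,2] 'cc' = ∅
  T[2,3] 'ca' = {B,S,X2}  orig:{B,S}
  T[3,4] 'ab' = {X3}  orig:{}
  T[4,5] 'bc' = {X4,X5}  orig:{}
  T[0,2] 'ccc' = ∅
  T[1,3] 'cca' = {A,B,S,X2}  orig:{A,B,S}
  T[2,4] 'cab' = {X3}  orig:{}
  T[3,5] 'abc' = ∅
  T[0,3] 'ccca' = {A,B,S,X2}  orig:{A,B,S}
  T[1,4] 'ccab' = {X2,X3}  orig:{}
  T[2,5] 'cabc' = ∅
  T[0,4] 'cccab' = {A,X2,X3}  orig:{A}
  T[1,5] 'ccabc' = ∅
  T[0,5] 'cccabc' = ∅

S ∉ T[0,5] ⇒ NO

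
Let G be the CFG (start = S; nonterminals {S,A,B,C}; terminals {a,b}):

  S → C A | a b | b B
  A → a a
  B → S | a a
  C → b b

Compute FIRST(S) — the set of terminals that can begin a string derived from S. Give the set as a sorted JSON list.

Compute FIRST by fixpoint:
iter 1:
  A via A→a a: +{a}
  B via B→a a: +{a}
  C via C→b b: +{b}
  S via S→C A: +{b}
  S via S→a b: +{a}
  FIRST[S]={a,b}  FIRST[A]={a}  FIRST[B]={a}  FIRST[C]={b}
iter 2:
  B via B→S: +{b}
  FIRST[S]={a,b}  FIRST[A]={a}  FIRST[B]={a,b}  FIRST[C]={b}
iter 3: (stable)
  FIRST[S]={a,b}  FIRST[A]={a}  FIRST[B]={a,b}  FIRST[C]={b}

FIRST(S) = ["a", "b"]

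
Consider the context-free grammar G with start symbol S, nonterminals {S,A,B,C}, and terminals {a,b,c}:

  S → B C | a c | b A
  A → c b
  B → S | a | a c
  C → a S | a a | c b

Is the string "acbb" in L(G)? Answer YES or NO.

CNF form of G:
  S -> B C | T1 A | T2 T0
  A -> T0 T1
  B -> B C | T1 A | T2 T0 | a
  C -> T0 T1 | T2 S | T2 T2
  T0 -> c
  T1 -> b
  T2 -> a

CYK table (by increasing span):
  T[0,0] 'a' = {B,T2}  orig:{B}
  T[1,1] 'c' = {T0}  orig:{}
  T[2,2] 'b' = {T1}  orig:{}
  T[3,3] 'b' = {T1}  orig:{}
  T[0,1] 'ac' = {B,S}
  T[1,2] 'cb' = {A,C}
  T[2,3] 'bb' = ∅
  T[0,2] 'acb' = {B,S}
  T[1,3] 'cbb' = ∅
  T[0,3] 'acbb' = ∅

S ∉ T[0,3] ⇒ NO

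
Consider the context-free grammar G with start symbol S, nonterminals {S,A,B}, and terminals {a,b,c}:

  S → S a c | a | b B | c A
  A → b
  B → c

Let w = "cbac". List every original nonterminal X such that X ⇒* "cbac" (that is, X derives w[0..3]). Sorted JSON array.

Convert to CNF:
  S -> S X3 | T1 A | T2 B | a
  A -> b
  B -> c
  T0 -> a
  T1 -> c
  T2 -> b
  X3 -> T0 T1

CYK table (by increasing span) — only the sub-triangle for w[0..3]:
  cell(0,0) c: {B,T1}  orig:{B}
  cell(1,1) b: {A,T2}  orig:{A}
  cell(2,2) a: {S,T0}  orig:{S}
  cell(3,3) c: {B,T1}  orig:{B}
  cell(0,1) cb: {S}
  cell(1,2) ba: ∅
  cell(2,3) ac: {X3}  orig:{}
  cell(0,2) cba: ∅
  cell(1,3) bac: ∅
  cell(0,3) cbac: {S}

Original NTs in T[0,3] deriving "cbac": ["S"]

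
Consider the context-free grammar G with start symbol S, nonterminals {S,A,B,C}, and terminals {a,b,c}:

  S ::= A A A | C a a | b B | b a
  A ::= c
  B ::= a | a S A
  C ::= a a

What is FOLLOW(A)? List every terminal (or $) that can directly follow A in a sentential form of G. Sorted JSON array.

FIRST sets, iterate to fixpoint:
iter 1:
  A via A→c: +{c}
  B via B→a: +{a}
  C via C→a a: +{a}
  S via S→A A A: +{c}
  S via S→C a a: +{a}
  S via S→b B: +{b}
  FIRST(S)={a,b,c}  FIRST(A)={c}  FIRST(B)={a}  FIRST(C)={a}
iter 2: — fixpoint
  FIRST(S)={a,b,c}  FIRST(A)={c}  FIRST(B)={a}  FIRST(C)={a}

Compute FOLLOW by fixpoint:
initialize: $ ∈ FOLLOW(S)
[1]
  B→a S A: FOLLOW(S) ⊇ FIRST(A) = {c}; new: +{c}
  S→A A A: FOLLOW(A) ⊇ FIRST(A) = {c}; new: +{c}
  S→A A A: FOLLOW(A) ⊇ FOLLOW(S) ⊇ {$,c}; new: +{$}
  S→C a a: FOLLOW(C) ⊇ FIRST(a) = {a}; new: +{a}
  S→b B: FOLLOW(B) ⊇ FOLLOW(S) ⊇ {$,c}; new: +{$,c}
  S: {$,c}  A: {$,c}  B: {$,c}  C: {a}
[2] done
  S: {$,c}  A: {$,c}  B: {$,c}  C: {a}

FOLLOW(A) = ["$", "c"]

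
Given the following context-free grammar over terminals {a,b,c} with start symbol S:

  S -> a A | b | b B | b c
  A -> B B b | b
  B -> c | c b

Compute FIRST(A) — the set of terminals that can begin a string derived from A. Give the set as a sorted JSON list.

Compute FIRST by fixpoint:
round 1:
  A via A→b: +{b}
  B via B→c: +{c}
  S via S→a A: +{a}
  S via S→b: +{b}
  FIRST(S)={a,b}  FIRST(A)={b}  FIRST(B)={c}
round 2:
  A via A→B B b: +{c}
  FIRST(S)={a,b}  FIRST(A)={b,c}  FIRST(B)={c}
round 3: (stable)
  FIRST(S)={a,b}  FIRST(A)={b,c}  FIRST(B)={c}

FIRST(A) = ["b", "c"]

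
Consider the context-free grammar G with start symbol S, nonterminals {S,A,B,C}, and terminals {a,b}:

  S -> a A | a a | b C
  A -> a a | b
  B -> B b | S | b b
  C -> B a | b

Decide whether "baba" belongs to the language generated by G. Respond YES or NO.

CNF form of G:
  S -> T0 A | T0 T0 | T1 C
  A -> T0 T0 | b
  B -> B T1 | T0 A | T0 T0 | T1 C | T1 T1
  C -> B T0 | b
  T0 -> a
  T1 -> b

CYK fill:
  T[0,0] 'b' = {A,C,T1}  orig:{A,C}
  T[1,1] 'a' = {T0}  orig:{}
  T[2,2] 'b' = {A,C,T1}  orig:{A,C}
  T[3,3] 'a' = {T0}  orig:{}
  T[0,1] 'ba' = ∅
  T[1,2] 'ab' = {B,S}
  T[2,3] 'ba' = ∅
  T[0,2] 'bab' = ∅
  T[1,3] 'aba' = {C}
  T[0,3] 'baba' = {B,S}

S ∈ T[0,3] ⇒ YES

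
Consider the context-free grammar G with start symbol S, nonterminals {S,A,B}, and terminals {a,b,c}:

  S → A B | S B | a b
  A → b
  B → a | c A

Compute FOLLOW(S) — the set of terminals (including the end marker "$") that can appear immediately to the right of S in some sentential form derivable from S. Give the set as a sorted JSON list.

FIRST sets, iterate to fixpoint:
round 1:
  A via A→b: +{b}
  B via B→a: +{a}
  B via B→c A: +{c}
  S via S→A B: +{b}
  S via S→a b: +{a}
  FIRST(S)={a,b}  FIRST(A)={b}  FIRST(B)={a,c}
round 2: — fixpoint
  FIRST(S)={a,b}  FIRST(A)={b}  FIRST(B)={a,c}

Compute FOLLOW by fixpoint:
FOLLOW(S) := {$}
round 1:
  S→A B: FOLLOW(A) ⊇ FIRST(B) = {a,c}; new: +{a,c}
  S→A B: FOLLOW(B) ⊇ FOLLOW(S) ⊇ {$}; new: +{$}
  S→S B: FOLLOW(S) ⊇ FIRST(B) = {a,c}; new: +{a,c}
  S→S B: FOLLOW(B) ⊇ FOLLOW(S) ⊇ {$,a,c}; new: +{a,c}
  FOLLOW[S]={$,a,c}  FOLLOW[A]={a,c}  FOLLOW[B]={$,a,c}
round 2:
  B→c A: FOLLOW(A) ⊇ FOLLOW(B) ⊇ {$,a,c}; new: +{$}
  FOLLOW[S]={$,a,c}  FOLLOW[A]={$,a,c}  FOLLOW[B]={$,a,c}
round 3: done
  FOLLOW[S]={$,a,c}  FOLLOW[A]={$,a,c}  FOLLOW[B]={$,a,c}

FOLLOW(S) = ["$", "a", "c"]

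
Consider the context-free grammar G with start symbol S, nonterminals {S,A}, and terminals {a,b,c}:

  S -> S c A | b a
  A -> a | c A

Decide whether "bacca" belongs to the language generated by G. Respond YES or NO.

CNF form of G:
  S -> S X3 | T1 T2
  A -> T0 A | a
  T0 -> c
  T1 -> b
  T2 -> a
  X3 -> T0 A

CYK fill:
  cell(0,0) b: {T1}  orig:{}
  cell(1,1) a: {A,T2}  orig:{A}
  cell(2,2) c: {T0}  orig:{}
  cell(3,3) c: {T0}  orig:{}
  cell(4,4) a: {A,T2}  orig:{A}
  cell(0,1) ba: {S}
  cell(1,2) ac: ∅
  cell(2,3) cc: ∅
  cell(3,4) ca: {A,X3}  orig:{A}
  cell(0,2) bac: ∅
  cell(1,3) acc: ∅
  cell(2,4) cca: {A,X3}  orig:{A}
  cell(0,3) bacc: ∅
  cell(1,4) acca: ∅
  cell(0,4) bacca: {S}

S ∈ T[0,4] ⇒ YES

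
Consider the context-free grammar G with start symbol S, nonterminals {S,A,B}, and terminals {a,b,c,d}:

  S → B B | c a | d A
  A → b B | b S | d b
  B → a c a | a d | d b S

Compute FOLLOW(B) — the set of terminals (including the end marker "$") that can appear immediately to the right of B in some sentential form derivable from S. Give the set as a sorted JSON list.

FIRST iteration:
round 1:
  A via A→b B: +{b}
  A via A→d b: +{d}
  B via B→a c a: +{a}
  B via B→d b S: +{d}
  S via S→B B: +{a,d}
  S via S→c a: +{c}
  FIRST(S)={a,c,d}  FIRST(A)={b,d}  FIRST(B)={a,d}
round 2: — fixpoint
  FIRST(S)={a,c,d}  FIRST(A)={b,d}  FIRST(B)={a,d}

FOLLOW iteration:
seed FOLLOW(S) with $
[1]
  S→B B: FOLLOW(B) ⊇ FIRST(B) = {a,d}; new: +{a,d}
  S→B B: FOLLOW(B) ⊇ FOLLOW(S) ⊇ {$}; new: +{$}
  S→d A: FOLLOW(A) ⊇ FOLLOW(S) ⊇ {$}; new: +{$}
  FOLLOW(S)={$}  FOLLOW(A)={$}  FOLLOW(B)={$,a,d}
[2]
  B→d b S: FOLLOW(S) ⊇ FOLLOW(B) ⊇ {$,a,d}; new: +{a,d}
  S→d A: FOLLOW(A) ⊇ FOLLOW(S) ⊇ {$,a,d}; new: +{a,d}
  FOLLOW(S)={$,a,d}  FOLLOW(A)={$,a,d}  FOLLOW(B)={$,a,d}
[3] — fixpoint
  FOLLOW(S)={$,a,d}  FOLLOW(A)={$,a,d}  FOLLOW(B)={$,a,d}

FOLLOW(B) = ["$", "a", "d"]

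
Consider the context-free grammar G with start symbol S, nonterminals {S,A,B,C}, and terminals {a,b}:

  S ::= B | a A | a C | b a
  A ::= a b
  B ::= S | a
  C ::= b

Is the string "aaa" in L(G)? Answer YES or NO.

CNF form of G:
  S -> T0 A | T0 C | T1 T0 | a
  A -> T0 T1
  B -> T0 A | T0 C | T1 T0 | a
  C -> b
  T0 -> a
  T1 -> b

CYK table (by increasing span):
  T[0,0] 'a' = {B,S,T0}  orig:{B,S}
  T[1,1] 'a' = {B,S,T0}  orig:{B,S}
  T[2,2] 'a' = {B,S,T0}  orig:{B,S}
  T[0,1] 'aa' = ∅
  T[1,2] 'aa' = ∅
  T[0,2] 'aaa' = ∅

S ∉ T[0,2] ⇒ NO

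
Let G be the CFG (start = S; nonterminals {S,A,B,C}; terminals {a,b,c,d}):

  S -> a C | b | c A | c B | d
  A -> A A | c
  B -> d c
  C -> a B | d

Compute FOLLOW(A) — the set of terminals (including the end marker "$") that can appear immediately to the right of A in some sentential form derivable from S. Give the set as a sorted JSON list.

FIRST iteration:
iter 1:
  A via A→c: +{c}
  B via B→d c: +{d}
  C via C→a B: +{a}
  C via C→d: +{d}
  S via S→a C: +{a}
  S via S→b: +{b}
  S via S→c A: +{c}
  S via S→d: +{d}
  FIRST(S)={a,b,c,d}  FIRST(A)={c}  FIRST(B)={d}  FIRST(C)={a,d}
iter 2: (no change)
  FIRST(S)={a,b,c,d}  FIRST(A)={c}  FIRST(B)={d}  FIRST(C)={a,d}

FOLLOW iteration:
FOLLOW(S) := {$}
pass 1:
  A→A A: FOLLOW(A) ⊇ FIRST(A) = {c}; new: +{c}
  S→a C: FOLLOW(C) ⊇ FOLLOW(S) ⊇ {$}; new: +{$}
  S→c A: FOLLOW(A) ⊇ FOLLOW(S) ⊇ {$}; new: +{$}
  S→c B: FOLLOW(B) ⊇ FOLLOW(S) ⊇ {$}; new: +{$}
  S: {$}  A: {$,c}  B: {$}  C: {$}
pass 2: (no change)
  S: {$}  A: {$,c}  B: {$}  C: {$}

FOLLOW(A) = ["$", "c"]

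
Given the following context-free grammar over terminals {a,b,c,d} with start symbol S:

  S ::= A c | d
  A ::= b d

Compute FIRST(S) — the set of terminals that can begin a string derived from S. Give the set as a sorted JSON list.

FIRST iteration:
round 1:
  A via A→b d: +{b}
  S via S→A c: +{b}
  S via S→d: +{d}
  FIRST[S]={b,d}  FIRST[A]={b}
round 2: (no change)
  FIRST[S]={b,d}  FIRST[A]={b}

FIRST(S) = ["b", "d"]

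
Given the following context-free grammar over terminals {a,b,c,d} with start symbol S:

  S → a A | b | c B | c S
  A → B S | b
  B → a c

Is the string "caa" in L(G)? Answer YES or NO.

Convert to CNF:
  S -> T0 A | T1 B | T1 S | b
  A -> B S | b
  B -> T0 T1
  T0 -> a
  T1 -> c

CYK table (by increasing span):
  [0..0]={T1}  "c"  orig:{}
  [1..1]={T0}  "a"  orig:{}
  [2..2]={T0}  "a"  orig:{}
  [0..1]=∅  "ca"
  [1..2]=∅  "aa"
  [0..2]=∅  "caa"

S ∉ T[0,2] ⇒ NO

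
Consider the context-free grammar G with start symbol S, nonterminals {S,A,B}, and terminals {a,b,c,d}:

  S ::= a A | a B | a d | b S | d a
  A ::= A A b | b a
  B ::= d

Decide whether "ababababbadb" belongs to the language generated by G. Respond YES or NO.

CNF form of G:
  S -> T0 S | T1 A | T1 B | T1 T2 | T2 T1
  A -> A X3 | T0 T1
  B -> d
  T0 -> b
  T1 -> a
  T2 -> d
  X3 -> A T0

CYK table (by increasing span):
  T[0,0] 'a' = {T1}  orig:{}
  T[1,1] 'b' = {T0}  orig:{}
  T[2,2] 'a' = {T1}  orig:{}
  T[3,3] 'b' = {T0}  orig:{}
  T[4,4] 'a' = {T1}  orig:{}
  T[5,5] 'b' = {T0}  orig:{}
  T[6,6] 'a' = {T1}  orig:{}
  T[7,7] 'b' = {T0}  orig:{}
  T[8,8] 'b' = {T0}  orig:{}
  T[9,9] 'a' = {T1}  orig:{}
  T[10,10] 'd' = {B,T2}  orig:{B}
  T[11,11] 'b' = {T0}  orig:{}
  T[0,1] 'ab' = ∅
  T[1,2] 'ba' = {A}
  T[2,3] 'ab' = ∅
  T[3,4] 'ba' = {A}
  T[4,5] 'ab' = ∅
  T[5,6] 'ba' = {A}
  T[6,7] 'ab' = ∅
  T[7,8] 'bb' = ∅
  T[8,9] 'ba' = {A}
  T[9,10] 'ad' = {S}
  T[10,11] 'db' = ∅
  T[0,2] 'aba' = {S}
  T[1,3] 'bab' = {X3}  orig:{}
  T[2,4] 'aba' = {S}
  T[3,5] 'bab' = {X3}  orig:{}
  T[4,6] 'aba' = {S}
  T[5,7] 'bab' = {X3}  orig:{}
  T[6,8] 'abb' = ∅
  T[7,9] 'bba' = ∅
  T[8,10] 'bad' = {S}
  T[9,11] 'adb' = ∅
  T[0,3] 'abab' = ∅
  T[1,4] 'baba' = {S}
  T[2,5] 'abab' = ∅
  T[3,6] 'baba' = {S}
  T[4,7] 'abab' = ∅
  T[5,8] 'babb' = ∅
  T[6,9] 'abba' = ∅
  T[7,10] 'bbad' = {S}
  T[8,11] 'badb' = ∅
  T[0,4] 'ababa' = ∅
  T[1,5] 'babab' = {A}
  T[2,6] 'ababa' = ∅
  T[3,7] 'babab' = {A}
  T[4,8] 'ababb' = ∅
  T[5,9] 'babba' = ∅
  T[6,10] 'abbad' = ∅
  T[7,11] 'bbadb' = ∅
  T[0,5] 'ababab' = {S}
  T[1,6] 'bababa' = ∅
  T[2,7] 'ababab' = {S}
  T[3,8] 'bababb' = {X3}  orig:{}
  T[4,9] 'ababba' = ∅
  T[5,10] 'babbad' = ∅
  T[6,11] 'abbadb' = ∅
  T[0,6] 'abababa' = ∅
  T[1,7] 'bababab' = {S}
  T[2,8] 'abababb' = ∅
  T[3,9] 'bababba' = ∅
  T[4,10] 'ababbad' = ∅
  T[5,11] 'babbadb' = ∅
  T[0,7] 'abababab' = ∅
  T[1,8] 'babababb' = {A}
  T[2,9] 'abababba' = ∅
  T[3,10] 'bababbad' = ∅
  T[4,11] 'ababbadb' = ∅
  T[0,8] 'ababababb' = {S}
  T[1,9] 'babababba' = ∅
  T[2,10] 'abababbad' = ∅
  T[3,11] 'bababbadb' = ∅
  T[0,9] 'ababababba' = ∅
  T[1,10] 'babababbad' = ∅
  T[2,11] 'abababbadb' = ∅
  T[0,10] 'ababababbad' = ∅
  T[1,11] 'babababbadb' = ∅
  T[0,11] 'ababababbadb' = ∅

S ∉ T[0,11] ⇒ NO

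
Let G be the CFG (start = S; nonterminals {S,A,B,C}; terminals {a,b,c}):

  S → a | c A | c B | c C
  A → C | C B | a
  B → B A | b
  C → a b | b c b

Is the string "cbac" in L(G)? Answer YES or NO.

Convert to CNF:
  S -> T2 A | T2 B | T2 C | a
  A -> C B | T0 T1 | T1 X3 | a
  B -> B A | b
  C -> T0 T1 | T1 X4
  T0 -> a
  T1 -> b
  T2 -> c
  X3 -> T2 T1
  X4 -> T2 T1

Fill CYK table bottom-up:
  T[0,0] 'c' = {T2}  orig:{}
  T[1,1] 'b' = {B,T1}  orig:{B}
  T[2,2] 'a' = {A,S,T0}  orig:{A,S}
  T[3,3] 'c' = {T2}  orig:{}
  T[0,1] 'cb' = {S,X3,X4}  orig:{S}
  T[1,2] 'ba' = {B}
  T[2,3] 'ac' = ∅
  T[0,2] 'cba' = {S}
  T[1,3] 'bac' = ∅
  T[0,3] 'cbac' = ∅

S ∉ T[0,3] ⇒ NO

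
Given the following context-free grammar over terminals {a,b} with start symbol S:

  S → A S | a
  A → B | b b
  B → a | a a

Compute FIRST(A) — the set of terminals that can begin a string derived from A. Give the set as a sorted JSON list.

FIRST iteration:
pass 1:
  A via A→b b: +{b}
  B via B→a: +{a}
  S via S→A S: +{b}
  S via S→a: +{a}
  FIRST(S)={a,b}  FIRST(A)={b}  FIRST(B)={a}
pass 2:
  A via A→B: +{a}
  FIRST(S)={a,b}  FIRST(A)={a,b}  FIRST(B)={a}
pass 3: — fixpoint
  FIRST(S)={a,b}  FIRST(A)={a,b}  FIRST(B)={a}

FIRST(A) = ["a", "b"]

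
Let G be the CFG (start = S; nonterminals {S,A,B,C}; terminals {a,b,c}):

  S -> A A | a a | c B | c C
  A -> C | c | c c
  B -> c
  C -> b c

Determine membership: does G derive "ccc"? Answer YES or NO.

Convert to CNF:
  S -> A A | T1 B | T1 C | T2 T2
  A -> T0 T1 | T1 T1 | c
  B -> c
  C -> T0 T1
  T0 -> b
  T1 -> c
  T2 -> a

CYK table (by increasing span):
  [0..0]={A,B,T1}  "c"  orig:{A,B}
  [1..1]={A,B,T1}  "c"  orig:{A,B}
  [2..2]={A,B,T1}  "c"  orig:{A,B}
  [0..1]={A,S}  "cc"
  [1..2]={A,S}  "cc"
  [0..2]={S}  "ccc"

S ∈ T[0,2] ⇒ YES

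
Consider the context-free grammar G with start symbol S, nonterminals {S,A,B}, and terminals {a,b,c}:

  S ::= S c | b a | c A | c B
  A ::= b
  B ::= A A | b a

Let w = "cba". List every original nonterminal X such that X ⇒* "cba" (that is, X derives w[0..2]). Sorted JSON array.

CNF form of G:
  S -> S T2 | T0 T1 | T2 A | T2 B
  A -> b
  B -> A A | T0 T1
  T0 -> b
  T1 -> a
  T2 -> c

Fill CYK table bottom-up — only the sub-triangle for w[0..2]:
  cell(0,0) c: {T2}  orig:{}
  cell(1,1) b: {A,T0}  orig:{A}
  cell(2,2) a: {T1}  orig:{}
  cell(0,1) cb: {S}
  cell(1,2) ba: {B,S}
  cell(0,2) cba: {S}

Original NTs in T[0,2] deriving "cba": ["S"]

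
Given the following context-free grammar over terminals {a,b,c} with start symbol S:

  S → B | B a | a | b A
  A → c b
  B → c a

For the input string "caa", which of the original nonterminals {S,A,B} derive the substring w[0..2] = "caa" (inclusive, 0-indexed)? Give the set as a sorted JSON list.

Convert to CNF:
  S -> B T2 | T0 T2 | T1 A | a
  A -> T0 T1
  B -> T0 T2
  T0 -> c
  T1 -> b
  T2 -> a

Fill CYK table bottom-up, restricted to cells inside w[0..2]:
  cell(0,0) c: {T0}  orig:{}
  cell(1,1) a: {S,T2}  orig:{S}
  cell(2,2) a: {S,T2}  orig:{S}
  cell(0,1) ca: {B,S}
  cell(1,2) aa: ∅
  cell(0,2) caa: {S}

Original NTs in T[0,2] deriving "caa": ["S"]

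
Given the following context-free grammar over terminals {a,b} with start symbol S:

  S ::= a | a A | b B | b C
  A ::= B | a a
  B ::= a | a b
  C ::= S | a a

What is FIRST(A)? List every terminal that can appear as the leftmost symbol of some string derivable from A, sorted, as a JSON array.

FIRST sets, iterate to fixpoint:
[1]
  A via A→a a: +{a}
  B via B→a: +{a}
  C via C→a a: +{a}
  S via S→a: +{a}
  S via S→b B: +{b}
  FIRST(S)={a,b}  FIRST(A)={a}  FIRST(B)={a}  FIRST(C)={a}
[2]
  C via C→S: +{b}
  FIRST(S)={a,b}  FIRST(A)={a}  FIRST(B)={a}  FIRST(C)={a,b}
[3] (stable)
  FIRST(S)={a,b}  FIRST(A)={a}  FIRST(B)={a}  FIRST(C)={a,b}

FIRST(A) = ["a"]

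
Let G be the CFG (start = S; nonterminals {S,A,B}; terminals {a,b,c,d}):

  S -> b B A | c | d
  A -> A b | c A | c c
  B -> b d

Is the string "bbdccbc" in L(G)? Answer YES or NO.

CNF form of G:
  S -> T0 X3 | c | d
  A -> A T0 | T1 A | T1 T1
  B -> T0 T2
  T0 -> b
  T1 -> c
  T2 -> d
  X3 -> B A

CYK table (by increasing span):
  T[0,0] 'b' = {T0}  orig:{}
  T[1,1] 'b' = {T0}  orig:{}
  T[2,2] 'd' = {S,T2}  orig:{S}
  T[3,3] 'c' = {S,T1}  orig:{S}
  T[4,4] 'c' = {S,T1}  orig:{S}
  T[5,5] 'b' = {T0}  orig:{}
  T[6,6] 'c' = {S,T1}  orig:{S}
  T[0,1] 'bb' = ∅
  T[1,2] 'bd' = {B}
  T[2,3] 'dc' = ∅
  T[3,4] 'cc' = {A}
  T[4,5] 'cb' = ∅
  T[5,6] 'bc' = ∅
  T[0,2] 'bbd' = ∅
  T[1,3] 'bdc' = ∅
  T[2,4] 'dcc' = ∅
  T[3,5] 'ccb' = {A}
  T[4,6] 'cbc' = ∅
  T[0,3] 'bbdc' = ∅
  T[1,4] 'bdcc' = {X3}  orig:{}
  T[2,5] 'dccb' = ∅
  T[3,6] 'ccbc' = ∅
  T[0,4] 'bbdcc' = {S}
  T[1,5] 'bdccb' = {X3}  orig:{}
  T[2,6] 'dccbc' = ∅
  T[0,5] 'bbdccb' = {S}
  T[1,6] 'bdccbc' = ∅
  T[0,6] 'bbdccbc' = ∅

S ∉ T[0,6] ⇒ NO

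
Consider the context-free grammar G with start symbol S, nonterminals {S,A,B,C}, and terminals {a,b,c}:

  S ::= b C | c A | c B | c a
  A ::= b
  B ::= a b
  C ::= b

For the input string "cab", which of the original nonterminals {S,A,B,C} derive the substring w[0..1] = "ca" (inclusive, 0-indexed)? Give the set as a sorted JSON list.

CNF form of G:
  S -> T1 C | T2 A | T2 B | T2 T0
  A -> b
  B -> T0 T1
  C -> b
  T0 -> a
  T1 -> b
  T2 -> c

Fill CYK table bottom-up, restricted to cells inside w[0..1]:
  [0..0]={T2}  "c"  orig:{}
  [1..1]={T0}  "a"  orig:{}
  [0..1]={S}  "ca"

Original NTs in T[0,1] deriving "ca": ["S"]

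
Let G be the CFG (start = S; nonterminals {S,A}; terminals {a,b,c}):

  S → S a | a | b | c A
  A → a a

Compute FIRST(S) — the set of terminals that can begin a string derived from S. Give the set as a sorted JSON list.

FIRST iteration:
pass 1:
  A via A→a a: +{a}
  S via S→a: +{a}
  S via S→b: +{b}
  S via S→c A: +{c}
  FIRST[S]={a,b,c}  FIRST[A]={a}
pass 2: (no change)
  FIRST[S]={a,b,c}  FIRST[A]={a}

FIRST(S) = ["a", "b", "c"]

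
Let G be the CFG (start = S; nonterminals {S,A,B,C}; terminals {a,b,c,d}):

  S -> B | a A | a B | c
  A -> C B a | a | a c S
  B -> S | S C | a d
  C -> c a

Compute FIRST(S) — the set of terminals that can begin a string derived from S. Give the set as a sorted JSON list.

Compute FIRST by fixpoint:
pass 1:
  A via A→a: +{a}
  B via B→a d: +{a}
  C via C→c a: +{c}
  S via S→B: +{a}
  S via S→c: +{c}
  S: {a,c}  A: {a}  B: {a}  C: {c}
pass 2:
  A via A→C B a: +{c}
  B via B→S: +{c}
  S: {a,c}  A: {a,c}  B: {a,c}  C: {c}
pass 3: — fixpoint
  S: {a,c}  A: {a,c}  B: {a,c}  C: {c}

FIRST(S) = ["a", "c"]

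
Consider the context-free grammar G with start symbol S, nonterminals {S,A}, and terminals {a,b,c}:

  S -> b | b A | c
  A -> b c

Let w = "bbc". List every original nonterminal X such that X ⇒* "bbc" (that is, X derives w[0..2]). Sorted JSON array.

Convert to CNF:
  S -> T0 A | b | c
  A -> T0 T1
  T0 -> b
  T1 -> c

CYK table (by increasing span), restricted to cells inside w[0..2]:
  [0..0]={S,T0}  "b"  orig:{S}
  [1..1]={S,T0}  "b"  orig:{S}
  [2..2]={S,T1}  "c"  orig:{S}
  [0..1]=∅  "bb"
  [1..2]={A}  "bc"
  [0..2]={S}  "bbc"

Original NTs in T[0,2] deriving "bbc": ["S"]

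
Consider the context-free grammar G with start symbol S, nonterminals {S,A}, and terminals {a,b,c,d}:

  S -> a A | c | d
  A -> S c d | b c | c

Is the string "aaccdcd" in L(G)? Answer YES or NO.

Convert to CNF:
  S -> T3 A | c | d
  A -> S X4 | T2 T0 | c
  T0 -> c
  T1 -> d
  T2 -> b
  T3 -> a
  X4 -> T0 T1

Fill CYK table bottom-up:
  cell(0,0) a: {T3}  orig:{}
  cell(1,1) a: {T3}  orig:{}
  cell(2,2) c: {A,S,T0}  orig:{A,S}
  cell(3,3) c: {A,S,T0}  orig:{A,S}
  cell(4,4) d: {S,T1}  orig:{S}
  cell(5,5) c: {A,S,T0}  orig:{A,S}
  cell(6,6) d: {S,T1}  orig:{S}
  cell(0,1) aa: ∅
  cell(1,2) ac: {S}
  cell(2,3) cc: ∅
  cell(3,4) cd: {X4}  orig:{}
  cell(4,5) dc: ∅
  cell(5,6) cd: {X4}  orig:{}
  cell(0,2) aac: ∅
  cell(1,3) acc: ∅
  cell(2,4) ccd: {A}
  cell(3,5) cdc: ∅
  cell(4,6) dcd: {A}
  cell(0,3) aacc: ∅
  cell(1,4) accd: {A,S}
  cell(2,5) ccdc: ∅
  cell(3,6) cdcd: ∅
  cell(0,4) aaccd: {S}
  cell(1,5) accdc: ∅
  cell(2,6) ccdcd: ∅
  cell(0,5) aaccdc: ∅
  cell(1,6) accdcd: {A}
  cell(0,6) aaccdcd: {A,S}

S ∈ T[0,6] ⇒ YES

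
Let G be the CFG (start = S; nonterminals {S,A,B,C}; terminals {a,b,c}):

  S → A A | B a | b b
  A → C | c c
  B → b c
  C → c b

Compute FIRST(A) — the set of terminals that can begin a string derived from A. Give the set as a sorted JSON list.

FIRST sets, iterate to fixpoint:
[1]
  A via A→c c: +{c}
  B via B→b c: +{b}
  C via C→c b: +{c}
  S via S→A A: +{c}
  S via S→B a: +{b}
  FIRST[S]={b,c}  FIRST[A]={c}  FIRST[B]={b}  FIRST[C]={c}
[2] done
  FIRST[S]={b,c}  FIRST[A]={c}  FIRST[B]={b}  FIRST[C]={c}

FIRST(A) = ["c"]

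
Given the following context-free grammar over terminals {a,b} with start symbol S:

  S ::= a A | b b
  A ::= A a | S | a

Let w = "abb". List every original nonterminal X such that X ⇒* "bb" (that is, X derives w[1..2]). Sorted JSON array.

CNF form of G:
  S -> T0 A | T1 T1
  A -> A T0 | T0 A | T1 T1 | a
  T0 -> a
  T1 -> b

Fill CYK table bottom-up (cells [i..j] with 1 ≤ i ≤ j ≤ 2 only):
  [1..1]={T1}  "b"  orig:{}
  [2..2]={T1}  "b"  orig:{}
  [1..2]={A,S}  "bb"

Original NTs in T[1,2] deriving "bb": ["A", "S"]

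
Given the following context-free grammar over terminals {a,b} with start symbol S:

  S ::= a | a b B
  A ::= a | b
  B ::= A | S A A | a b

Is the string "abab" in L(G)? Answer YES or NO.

CNF form of G:
  S -> T0 X3 | a
  A -> a | b
  B -> S X2 | T0 T1 | a | b
  T0 -> a
  T1 -> b
  X2 -> A A
  X3 -> T1 B

CYK fill:
  T[0,0] 'a' = {A,B,S,T0}  orig:{A,B,S}
  T[1,1] 'b' = {A,B,T1}  orig:{A,B}
  T[2,2] 'a' = {A,B,S,T0}  orig:{A,B,S}
  T[3,3] 'b' = {A,B,T1}  orig:{A,B}
  T[0,1] 'ab' = {B,X2}  orig:{B}
  T[1,2] 'ba' = {X2,X3}  orig:{}
  T[2,3] 'ab' = {B,X2}  orig:{B}
  T[0,2] 'aba' = {B,S}
  T[1,3] 'bab' = {X3}  orig:{}
  T[0,3] 'abab' = {S}

S ∈ T[0,3] ⇒ YES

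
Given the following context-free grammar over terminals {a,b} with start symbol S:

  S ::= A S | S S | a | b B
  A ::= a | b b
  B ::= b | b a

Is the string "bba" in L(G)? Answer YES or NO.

Convert to CNF:
  S -> A S | S S | T0 B | a
  A -> T0 T0 | a
  B -> T0 T1 | b
  T0 -> b
  T1 -> a

Fill CYK table bottom-up:
  T[0,0] 'b' = {B,T0}  orig:{B}
  T[1,1] 'b' = {B,T0}  orig:{B}
  T[2,2] 'a' = {A,S,T1}  orig:{A,S}
  T[0,1] 'bb' = {A,S}
  T[1,2] 'ba' = {B}
  T[0,2] 'bba' = {S}

S ∈ T[0,2] ⇒ YES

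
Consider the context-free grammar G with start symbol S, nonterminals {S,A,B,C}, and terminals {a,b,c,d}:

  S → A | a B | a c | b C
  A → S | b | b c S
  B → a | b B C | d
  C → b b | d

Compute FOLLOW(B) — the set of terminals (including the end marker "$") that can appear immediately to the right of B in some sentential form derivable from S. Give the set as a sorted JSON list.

FIRST iteration:
[1]
  A via A→b: +{b}
  B via B→a: +{a}
  B via B→b B C: +{b}
  B via B→d: +{d}
  C via C→b b: +{b}
  C via C→d: +{d}
  S via S→A: +{b}
  S via S→a B: +{a}
  S: {a,b}  A: {b}  B: {a,b,d}  C: {b,d}
[2]
  A via A→S: +{a}
  S: {a,b}  A: {a,b}  B: {a,b,d}  C: {b,d}
[3] done
  S: {a,b}  A: {a,b}  B: {a,b,d}  C: {b,d}

Compute FOLLOW by fixpoint:
FOLLOW(S) := {$}
pass 1:
  B→b B C: FOLLOW(B) ⊇ FIRST(C) = {b,d}; new: +{b,d}
  B→b B C: FOLLOW(C) ⊇ FOLLOW(B) ⊇ {b,d}; new: +{b,d}
  S→A: FOLLOW(A) ⊇ FOLLOW(S) ⊇ {$}; new: +{$}
  S→a B: FOLLOW(B) ⊇ FOLLOW(S) ⊇ {$}; new: +{$}
  S→b C: FOLLOW(C) ⊇ FOLLOW(S) ⊇ {$}; new: +{$}
  FOLLOW[S]={$}  FOLLOW[A]={$}  FOLLOW[B]={$,b,d}  FOLLOW[C]={$,b,d}
pass 2: — fixpoint
  FOLLOW[S]={$}  FOLLOW[A]={$}  FOLLOW[B]={$,b,d}  FOLLOW[C]={$,b,d}

FOLLOW(B) = ["$", "b", "d"]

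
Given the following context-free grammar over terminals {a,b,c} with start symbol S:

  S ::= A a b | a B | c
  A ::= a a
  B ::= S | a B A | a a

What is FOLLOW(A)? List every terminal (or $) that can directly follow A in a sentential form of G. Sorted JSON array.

FIRST sets, iterate to fixpoint:
iter 1:
  A via A→a a: +{a}
  B via B→a B A: +{a}
  S via S→A a b: +{a}
  S via S→c: +{c}
  FIRST(S)={a,c}  FIRST(A)={a}  FIRST(B)={a}
iter 2:
  B via B→S: +{c}
  FIRST(S)={a,c}  FIRST(A)={a}  FIRST(B)={a,c}
iter 3: (stable)
  FIRST(S)={a,c}  FIRST(A)={a}  FIRST(B)={a,c}

FOLLOW sets:
FOLLOW(S) := {$}
iter 1:
  B→a B A: FOLLOW(B) ⊇ FIRST(A) = {a}; new: +{a}
  B→a B A: FOLLOW(A) ⊇ FOLLOW(B) ⊇ {a}; new: +{a}
  S→a B: FOLLOW(B) ⊇ FOLLOW(S) ⊇ {$}; new: +{$}
  FOLLOW(S)={$}  FOLLOW(A)={a}  FOLLOW(B)={$,a}
iter 2:
  B→S: FOLLOW(S) ⊇ FOLLOW(B) ⊇ {$,a}; new: +{a}
  B→a B A: FOLLOW(A) ⊇ FOLLOW(B) ⊇ {$,a}; new: +{$}
  FOLLOW(S)={$,a}  FOLLOW(A)={$,a}  FOLLOW(B)={$,a}
iter 3: (stable)
  FOLLOW(S)={$,a}  FOLLOW(A)={$,a}  FOLLOW(B)={$,a}

FOLLOW(A) = ["$", "a"]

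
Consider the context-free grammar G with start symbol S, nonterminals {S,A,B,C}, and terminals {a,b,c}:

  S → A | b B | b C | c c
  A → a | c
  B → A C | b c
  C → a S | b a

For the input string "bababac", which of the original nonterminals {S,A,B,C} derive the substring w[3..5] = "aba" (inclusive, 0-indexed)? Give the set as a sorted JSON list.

CNF form of G:
  S -> T0 B | T0 C | T1 T1 | a | c
  A -> a | c
  B -> A C | T0 T1
  C -> T0 T2 | T2 S
  T0 -> b
  T1 -> c
  T2 -> a

Fill CYK table bottom-up — only the sub-triangle for w[3..5]:
  cell(3,3) a: {A,S,T2}  orig:{A,S}
  cell(4,4) b: {T0}  orig:{}
  cell(5,5) a: {A,S,T2}  orig:{A,S}
  cell(3,4) ab: ∅
  cell(4,5) ba: {C}
  cell(3,5) aba: {B}

Original NTs in T[3,5] deriving "aba": ["B"]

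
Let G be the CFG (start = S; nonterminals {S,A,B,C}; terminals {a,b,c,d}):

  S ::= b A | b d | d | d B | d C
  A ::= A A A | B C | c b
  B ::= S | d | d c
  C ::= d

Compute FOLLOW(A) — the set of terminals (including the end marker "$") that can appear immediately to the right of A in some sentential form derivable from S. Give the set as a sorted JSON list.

FIRST iteration:
pass 1:
  A via A→c b: +{c}
  B via B→d: +{d}
  C via C→d: +{d}
  S via S→b A: +{b}
  S via S→d: +{d}
  FIRST(S)={b,d}  FIRST(A)={c}  FIRST(B)={d}  FIRST(C)={d}
pass 2:
  A via A→B C: +{d}
  B via B→S: +{b}
  FIRST(S)={b,d}  FIRST(A)={c,d}  FIRST(B)={b,d}  FIRST(C)={d}
pass 3:
  A via A→B C: +{b}
  FIRST(S)={b,d}  FIRST(A)={b,c,d}  FIRST(B)={b,d}  FIRST(C)={d}
pass 4: — fixpoint
  FIRST(S)={b,d}  FIRST(A)={b,c,d}  FIRST(B)={b,d}  FIRST(C)={d}

FOLLOW sets:
seed FOLLOW(S) with $
iter 1:
  A→A A A: FOLLOW(A) ⊇ FIRST(A) = {b,c,d}; new: +{b,c,d}
  A→B C: FOLLOW(B) ⊇ FIRST(C) = {d}; new: +{d}
  A→B C: FOLLOW(C) ⊇ FOLLOW(A) ⊇ {b,c,d}; new: +{b,c,d}
  B→S: FOLLOW(S) ⊇ FOLLOW(B) ⊇ {d}; new: +{d}
  S→b A: FOLLOW(A) ⊇ FOLLOW(S) ⊇ {$,d}; new: +{$}
  S→d B: FOLLOW(B) ⊇ FOLLOW(S) ⊇ {$,d}; new: +{$}
  S→d C: FOLLOW(C) ⊇ FOLLOW(S) ⊇ {$,d}; new: +{$}
  S: {$,d}  A: {$,b,c,d}  B: {$,d}  C: {$,b,c,d}
iter 2: (stable)
  S: {$,d}  A: {$,b,c,d}  B: {$,d}  C: {$,b,c,d}

FOLLOW(A) = ["$", "b", "c", "d"]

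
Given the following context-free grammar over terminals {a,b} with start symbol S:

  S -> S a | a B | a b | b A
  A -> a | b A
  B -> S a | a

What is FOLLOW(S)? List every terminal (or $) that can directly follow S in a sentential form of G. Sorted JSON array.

FIRST iteration:
round 1:
  A via A→a: +{a}
  A via A→b A: +{b}
  B via B→a: +{a}
  S via S→a B: +{a}
  S via S→b A: +{b}
  FIRST(S)={a,b}  FIRST(A)={a,b}  FIRST(B)={a}
round 2:
  B via B→S a: +{b}
  FIRST(S)={a,b}  FIRST(A)={a,b}  FIRST(B)={a,b}
round 3: (stable)
  FIRST(S)={a,b}  FIRST(A)={a,b}  FIRST(B)={a,b}

FOLLOW iteration:
initialize: $ ∈ FOLLOW(S)
[1]
  B→S a: FOLLOW(S) ⊇ FIRST(a) = {a}; new: +{a}
  S→a B: FOLLOW(B) ⊇ FOLLOW(S) ⊇ {$,a}; new: +{$,a}
  S→b A: FOLLOW(A) ⊇ FOLLOW(S) ⊇ {$,a}; new: +{$,a}
  FOLLOW[S]={$,a}  FOLLOW[A]={$,a}  FOLLOW[B]={$,a}
[2] done
  FOLLOW[S]={$,a}  FOLLOW[A]={$,a}  FOLLOW[B]={$,a}

FOLLOW(S) = ["$", "a"]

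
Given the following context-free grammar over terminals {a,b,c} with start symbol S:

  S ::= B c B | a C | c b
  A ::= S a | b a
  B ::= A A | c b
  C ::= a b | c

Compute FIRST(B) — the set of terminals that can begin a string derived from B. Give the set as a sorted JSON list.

FIRST iteration:
iter 1:
  A via A→b a: +{b}
  B via B→A A: +{b}
  B via B→c b: +{c}
  C via C→a b: +{a}
  C via C→c: +{c}
  S via S→B c B: +{b,c}
  S via S→a C: +{a}
  FIRST[S]={a,b,c}  FIRST[A]={b}  FIRST[B]={b,c}  FIRST[C]={a,c}
iter 2:
  A via A→S a: +{a,c}
  B via B→A A: +{a}
  FIRST[S]={a,b,c}  FIRST[A]={a,b,c}  FIRST[B]={a,b,c}  FIRST[C]={a,c}
iter 3: (no change)
  FIRST[S]={a,b,c}  FIRST[A]={a,b,c}  FIRST[B]={a,b,c}  FIRST[C]={a,c}

FIRST(B) = ["a", "b", "c"]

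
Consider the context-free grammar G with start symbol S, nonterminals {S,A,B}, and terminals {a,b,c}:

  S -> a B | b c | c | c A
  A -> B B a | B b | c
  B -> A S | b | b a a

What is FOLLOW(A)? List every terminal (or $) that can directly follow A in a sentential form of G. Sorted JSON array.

FIRST iteration:
pass 1:
  A via A→c: +{c}
  B via B→A S: +{c}
  B via B→b: +{b}
  S via S→a B: +{a}
  S via S→b c: +{b}
  S via S→c: +{c}
  FIRST[S]={a,b,c}  FIRST[A]={c}  FIRST[B]={b,c}
pass 2:
  A via A→B B a: +{b}
  FIRST[S]={a,b,c}  FIRST[A]={b,c}  FIRST[B]={b,c}
pass 3: done
  FIRST[S]={a,b,c}  FIRST[A]={b,c}  FIRST[B]={b,c}

Compute FOLLOW by fixpoint:
initialize: $ ∈ FOLLOW(S)
[1]
  A→B B a: FOLLOW(B) ⊇ FIRST(B) = {b,c}; new: +{b,c}
  A→B B a: FOLLOW(B) ⊇ FIRST(a) = {a}; new: +{a}
  B→A S: FOLLOW(A) ⊇ FIRST(S) = {a,b,c}; new: +{a,b,c}
  B→A S: FOLLOW(S) ⊇ FOLLOW(B) ⊇ {a,b,c}; new: +{a,b,c}
  S→a B: FOLLOW(B) ⊇ FOLLOW(S) ⊇ {$,a,b,c}; new: +{$}
  S→c A: FOLLOW(A) ⊇ FOLLOW(S) ⊇ {$,a,b,c}; new: +{$}
  FOLLOW(S)={$,a,b,c}  FOLLOW(A)={$,a,b,c}  FOLLOW(B)={$,a,b,c}
[2] (stable)
  FOLLOW(S)={$,a,b,c}  FOLLOW(A)={$,a,b,c}  FOLLOW(B)={$,a,b,c}

FOLLOW(A) = ["$", "a", "b", "c"]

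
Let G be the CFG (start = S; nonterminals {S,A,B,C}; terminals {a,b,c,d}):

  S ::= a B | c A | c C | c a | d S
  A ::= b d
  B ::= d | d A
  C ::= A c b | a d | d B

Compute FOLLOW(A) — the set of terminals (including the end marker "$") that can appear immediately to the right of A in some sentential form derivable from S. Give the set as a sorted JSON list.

Compute FIRST by fixpoint:
pass 1:
  A via A→b d: +{b}
  B via B→d: +{d}
  C via C→A c b: +{b}
  C via C→a d: +{a}
  C via C→d B: +{d}
  S via S→a B: +{a}
  S via S→c A: +{c}
  S via S→d S: +{d}
  FIRST(S)={a,c,d}  FIRST(A)={b}  FIRST(B)={d}  FIRST(C)={a,b,d}
pass 2: (no change)
  FIRST(S)={a,c,d}  FIRST(A)={b}  FIRST(B)={d}  FIRST(C)={a,b,d}

FOLLOW iteration:
FOLLOW(S) := {$}
round 1:
  C→A c b: FOLLOW(A) ⊇ FIRST(c) = {c}; new: +{c}
  S→a B: FOLLOW(B) ⊇ FOLLOW(S) ⊇ {$}; new: +{$}
  S→c A: FOLLOW(A) ⊇ FOLLOW(S) ⊇ {$}; new: +{$}
  S→c C: FOLLOW(C) ⊇ FOLLOW(S) ⊇ {$}; new: +{$}
  FOLLOW(S)={$}  FOLLOW(A)={$,c}  FOLLOW(B)={$}  FOLLOW(C)={$}
round 2: (no change)
  FOLLOW(S)={$}  FOLLOW(A)={$,c}  FOLLOW(B)={$}  FOLLOW(C)={$}

FOLLOW(A) = ["$", "c"]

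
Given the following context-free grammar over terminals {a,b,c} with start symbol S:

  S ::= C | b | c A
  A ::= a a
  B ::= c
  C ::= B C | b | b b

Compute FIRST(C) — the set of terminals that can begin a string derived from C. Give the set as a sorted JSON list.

Compute FIRST by fixpoint:
iter 1:
  A via A→a a: +{a}
  B via B→c: +{c}
  C via C→B C: +{c}
  C via C→b: +{b}
  S via S→C: +{b,c}
  FIRST(S)={b,c}  FIRST(A)={a}  FIRST(B)={c}  FIRST(C)={b,c}
iter 2: — fixpoint
  FIRST(S)={b,c}  FIRST(A)={a}  FIRST(B)={c}  FIRST(C)={b,c}

FIRST(C) = ["b", "c"]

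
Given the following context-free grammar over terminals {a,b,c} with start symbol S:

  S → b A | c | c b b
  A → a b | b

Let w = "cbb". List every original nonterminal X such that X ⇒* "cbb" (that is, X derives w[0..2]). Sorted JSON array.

Convert to CNF:
  S -> T1 A | T2 X3 | c
  A -> T0 T1 | b
  T0 -> a
  T1 -> b
  T2 -> c
  X3 -> T1 T1

Fill CYK table bottom-up — only the sub-triangle for w[0..2]:
  [0..0]={S,T2}  "c"  orig:{S}
  [1..1]={A,T1}  "b"  orig:{A}
  [2..2]={A,T1}  "b"  orig:{A}
  [0..1]=∅  "cb"
  [1..2]={S,X3}  "bb"  orig:{S}
  [0..2]={S}  "cbb"

Original NTs in T[0,2] deriving "cbb": ["S"]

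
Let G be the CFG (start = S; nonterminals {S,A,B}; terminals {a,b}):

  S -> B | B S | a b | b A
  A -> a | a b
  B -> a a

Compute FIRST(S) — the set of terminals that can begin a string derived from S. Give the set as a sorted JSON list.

FIRST iteration:
[1]
  A via A→a: +{a}
  B via B→a a: +{a}
  S via S→B: +{a}
  S via S→b A: +{b}
  FIRST[S]={a,b}  FIRST[A]={a}  FIRST[B]={a}
[2] — fixpoint
  FIRST[S]={a,b}  FIRST[A]={a}  FIRST[B]={a}

FIRST(S) = ["a", "b"]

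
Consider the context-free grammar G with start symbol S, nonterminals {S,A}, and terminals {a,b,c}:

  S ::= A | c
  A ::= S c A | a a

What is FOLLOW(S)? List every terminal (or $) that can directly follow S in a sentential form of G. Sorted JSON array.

FIRST iteration:
pass 1:
  A via A→a a: +{a}
  S via S→A: +{a}
  S via S→c: +{c}
  FIRST[S]={a,c}  FIRST[A]={a}
pass 2:
  A via A→S c A: +{c}
  FIRST[S]={a,c}  FIRST[A]={a,c}
pass 3: — fixpoint
  FIRST[S]={a,c}  FIRST[A]={a,c}

Compute FOLLOW by fixpoint:
seed FOLLOW(S) with $
pass 1:
  A→S c A: FOLLOW(S) ⊇ FIRST(c) = {c}; new: +{c}
  S→A: FOLLOW(A) ⊇ FOLLOW(S) ⊇ {$,c}; new: +{$,c}
  FOLLOW[S]={$,c}  FOLLOW[A]={$,c}
pass 2: — fixpoint
  FOLLOW[S]={$,c}  FOLLOW[A]={$,c}

FOLLOW(S) = ["$", "c"]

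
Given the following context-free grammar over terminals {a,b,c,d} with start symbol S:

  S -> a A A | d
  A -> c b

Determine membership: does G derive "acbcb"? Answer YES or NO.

Convert to CNF:
  S -> T2 X3 | d
  A -> T0 T1
  T0 -> c
  T1 -> b
  T2 -> a
  X3 -> A A

Fill CYK table bottom-up:
  T[0,0] 'a' = {T2}  orig:{}
  T[1,1] 'c' = {T0}  orig:{}
  T[2,2] 'b' = {T1}  orig:{}
  T[3,3] 'c' = {T0}  orig:{}
  T[4,4] 'b' = {T1}  orig:{}
  T[0,1] 'ac' = ∅
  T[1,2] 'cb' = {A}
  T[2,3] 'bc' = ∅
  T[3,4] 'cb' = {A}
  T[0,2] 'acb' = ∅
  T[1,3] 'cbc' = ∅
  T[2,4] 'bcb' = ∅
  T[0,3] 'acbc' = ∅
  T[1,4] 'cbcb' = {X3}  orig:{}
  T[0,4] 'acbcb' = {S}

S ∈ T[0,4] ⇒ YES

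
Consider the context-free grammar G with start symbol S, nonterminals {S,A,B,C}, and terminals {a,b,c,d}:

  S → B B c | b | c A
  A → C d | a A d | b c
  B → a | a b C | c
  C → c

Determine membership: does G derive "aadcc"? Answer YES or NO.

Convert to CNF:
  S -> B X6 | T3 A | b
  A -> C T0 | T1 X4 | T2 T3
  B -> T1 X5 | a | c
  C -> c
  T0 -> d
  T1 -> a
  T2 -> b
  T3 -> c
  X4 -> A T0
  X5 -> T2 C
  X6 -> B T3

Fill CYK table bottom-up:
  T[0,0] 'a' = {B,T1}  orig:{B}
  T[1,1] 'a' = {B,T1}  orig:{B}
  T[2,2] 'd' = {T0}  orig:{}
  T[3,3] 'c' = {B,C,T3}  orig:{B,C}
  T[4,4] 'c' = {B,C,T3}  orig:{B,C}
  T[0,1] 'aa' = ∅
  T[1,2] 'ad' = ∅
  T[2,3] 'dc' = ∅
  T[3,4] 'cc' = {X6}  orig:{}
  T[0,2] 'aad' = ∅
  T[1,3] 'adc' = ∅
  T[2,4] 'dcc' = ∅
  T[0,3] 'aadc' = ∅
  T[1,4] 'adcc' = ∅
  T[0,4] 'aadcc' = ∅

S ∉ T[0,4] ⇒ NO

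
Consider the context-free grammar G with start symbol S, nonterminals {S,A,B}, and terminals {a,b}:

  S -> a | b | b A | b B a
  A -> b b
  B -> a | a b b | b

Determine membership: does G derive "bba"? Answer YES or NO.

CNF form of G:
  S -> T0 A | T0 X3 | a | b
  A -> T0 T0
  B -> T1 X2 | a | b
  T0 -> b
  T1 -> a
  X2 -> T0 T0
  X3 -> B T1

CYK fill:
  [0..0]={B,S,T0}  "b"  orig:{B,S}
  [1..1]={B,S,T0}  "b"  orig:{B,S}
  [2..2]={B,S,T1}  "a"  orig:{B,S}
  [0..1]={A,X2}  "bb"  orig:{A}
  [1..2]={X3}  "ba"  orig:{}
  [0..2]={S}  "bba"

S ∈ T[0,2] ⇒ YES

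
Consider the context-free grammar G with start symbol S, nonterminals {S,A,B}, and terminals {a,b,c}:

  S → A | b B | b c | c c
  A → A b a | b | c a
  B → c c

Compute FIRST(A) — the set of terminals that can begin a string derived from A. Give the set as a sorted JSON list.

Compute FIRST by fixpoint:
pass 1:
  A via A→b: +{b}
  A via A→c a: +{c}
  B via B→c c: +{c}
  S via S→A: +{b,c}
  S: {b,c}  A: {b,c}  B: {c}
pass 2: done
  S: {b,c}  A: {b,c}  B: {c}

FIRST(A) = ["b", "c"]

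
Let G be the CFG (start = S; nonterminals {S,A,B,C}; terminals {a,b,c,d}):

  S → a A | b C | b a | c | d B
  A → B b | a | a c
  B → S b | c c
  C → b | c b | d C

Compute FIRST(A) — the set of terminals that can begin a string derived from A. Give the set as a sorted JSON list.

FIRST iteration:
iter 1:
  A via A→a: +{a}
  B via B→c c: +{c}
  C via C→b: +{b}
  C via C→c b: +{c}
  C via C→d C: +{d}
  S via S→a A: +{a}
  S via S→b C: +{b}
  S via S→c: +{c}
  S via S→d B: +{d}
  FIRST[S]={a,b,c,d}  FIRST[A]={a}  FIRST[B]={c}  FIRST[C]={b,c,d}
iter 2:
  A via A→B b: +{c}
  B via B→S b: +{a,b,d}
  FIRST[S]={a,b,c,d}  FIRST[A]={a,c}  FIRST[B]={a,b,c,d}  FIRST[C]={b,c,d}
iter 3:
  A via A→B b: +{b,d}
  FIRST[S]={a,b,c,d}  FIRST[A]={a,b,c,d}  FIRST[B]={a,b,c,d}  FIRST[C]={b,c,d}
iter 4: (no change)
  FIRST[S]={a,b,c,d}  FIRST[A]={a,b,c,d}  FIRST[B]={a,b,c,d}  FIRST[C]={b,c,d}

FIRST(A) = ["a", "b", "c", "d"]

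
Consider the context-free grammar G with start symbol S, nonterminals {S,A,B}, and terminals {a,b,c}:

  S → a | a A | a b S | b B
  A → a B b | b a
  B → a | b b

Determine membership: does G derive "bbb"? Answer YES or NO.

CNF form of G:
  S -> T0 A | T0 X3 | T1 B | a
  A -> T0 X2 | T1 T0
  B -> T1 T1 | a
  T0 -> a
  T1 -> b
  X2 -> B T1
  X3 -> T1 S

CYK fill:
  T[0,0] 'b' = {T1}  orig:{}
  T[1,1] 'b' = {T1}  orig:{}
  T[2,2] 'b' = {T1}  orig:{}
  T[0,1] 'bb' = {B}
  T[1,2] 'bb' = {B}
  T[0,2] 'bbb' = {S,X2}  orig:{S}

S ∈ T[0,2] ⇒ YES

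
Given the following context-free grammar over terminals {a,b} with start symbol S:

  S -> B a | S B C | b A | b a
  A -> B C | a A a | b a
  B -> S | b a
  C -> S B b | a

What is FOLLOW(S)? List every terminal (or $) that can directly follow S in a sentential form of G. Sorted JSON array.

Compute FIRST by fixpoint:
pass 1:
  A via A→a A a: +{a}
  A via A→b a: +{b}
  B via B→b a: +{b}
  C via C→a: +{a}
  S via S→B a: +{b}
  S: {b}  A: {a,b}  B: {b}  C: {a}
pass 2:
  C via C→S B b: +{b}
  S: {b}  A: {a,b}  B: {b}  C: {a,b}
pass 3: (no change)
  S: {b}  A: {a,b}  B: {b}  C: {a,b}

FOLLOW sets:
seed FOLLOW(S) with $
pass 1:
  A→B C: FOLLOW(B) ⊇ FIRST(C) = {a,b}; new: +{a,b}
  A→a A a: FOLLOW(A) ⊇ FIRST(a) = {a}; new: +{a}
  B→S: FOLLOW(S) ⊇ FOLLOW(B) ⊇ {a,b}; new: +{a,b}
  S→S B C: FOLLOW(C) ⊇ FOLLOW(S) ⊇ {$,a,b}; new: +{$,a,b}
  S→b A: FOLLOW(A) ⊇ FOLLOW(S) ⊇ {$,a,b}; new: +{$,b}
  FOLLOW[S]={$,a,b}  FOLLOW[A]={$,a,b}  FOLLOW[B]={a,b}  FOLLOW[C]={$,a,b}
pass 2: (no change)
  FOLLOW[S]={$,a,b}  FOLLOW[A]={$,a,b}  FOLLOW[B]={a,b}  FOLLOW[C]={$,a,b}

FOLLOW(S) = ["$", "a", "b"]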